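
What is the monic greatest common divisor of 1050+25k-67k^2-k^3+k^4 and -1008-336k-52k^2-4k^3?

6+k

Apply the Euclidean algorithm:
  k^4-k^3-67k^2+25k+1050 = (-(1/4)k+7/2)(-4k^3-52k^2-336k-1008) + (31k^2+949k+4578)
  -4k^3-52k^2-336k-1008 = (-(4/31)k+2184/961)(31k^2+949k+4578) + (-(1827840/961)k-10967040/961)
  31k^2+949k+4578 = (-(29791/1827840)k-104749/261120)(-(1827840/961)k-10967040/961) + (0)
Last nonzero remainder: -(1827840/961)k-10967040/961. Dividing through by -1827840/961 gives the monic gcd k+6.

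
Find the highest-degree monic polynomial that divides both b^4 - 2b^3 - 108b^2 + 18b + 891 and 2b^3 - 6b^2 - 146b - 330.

b^2 - 8b - 33

Apply the Euclidean algorithm:
  b^4 - 2b^3 - 108b^2 + 18b + 891 = ((1/2)b + 1/2)(2b^3 - 6b^2 - 146b - 330) + (-32b^2 + 256b + 1056)
  2b^3 - 6b^2 - 146b - 330 = (-(1/16)b - 5/16)(-32b^2 + 256b + 1056) + (0)
Last nonzero remainder: -32b^2 + 256b + 1056. Dividing through by -32 gives the monic gcd b^2 - 8b - 33.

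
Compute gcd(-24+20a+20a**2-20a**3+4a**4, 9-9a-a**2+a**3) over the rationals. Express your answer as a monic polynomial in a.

3-4a+a**2

Apply the Euclidean algorithm:
  4a**4-20a**3+20a**2+20a-24 = (4a-16)(a**3-a**2-9a+9) + (40a**2-160a+120)
  a**3-a**2-9a+9 = ((1/40)a+3/40)(40a**2-160a+120) + (0)
Last nonzero remainder: 40a**2-160a+120. Dividing through by 40 gives the monic gcd a**2-4a+3.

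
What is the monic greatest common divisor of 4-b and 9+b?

1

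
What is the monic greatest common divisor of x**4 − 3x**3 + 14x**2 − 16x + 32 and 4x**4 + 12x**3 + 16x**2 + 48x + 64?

x**2 − x + 4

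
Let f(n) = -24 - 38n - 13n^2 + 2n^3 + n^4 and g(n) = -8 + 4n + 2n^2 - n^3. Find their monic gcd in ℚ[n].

2 + n

By polynomial division,
  n^4 + 2n^3 - 13n^2 - 38n - 24 = (-n - 4)(-n^3 + 2n^2 + 4n - 8) + (-n^2 - 30n - 56)
  -n^3 + 2n^2 + 4n - 8 = (n - 32)(-n^2 - 30n - 56) + (-900n - 1800)
  -n^2 - 30n - 56 = ((1/900)n + 7/225)(-900n - 1800) + (0)
Last nonzero remainder: -900n - 1800. Dividing through by -900 gives the monic gcd n + 2.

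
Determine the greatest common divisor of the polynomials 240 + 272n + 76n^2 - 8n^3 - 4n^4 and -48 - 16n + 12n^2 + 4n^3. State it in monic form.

6 + 5n + n^2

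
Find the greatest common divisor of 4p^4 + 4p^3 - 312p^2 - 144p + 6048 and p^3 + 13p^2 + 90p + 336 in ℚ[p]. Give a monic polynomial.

p + 7

Repeated division with remainder:
  4p^4 + 4p^3 - 312p^2 - 144p + 6048 = (4p - 48)(p^3 + 13p^2 + 90p + 336) + (-48p^2 + 2832p + 22176)
  p^3 + 13p^2 + 90p + 336 = (-(1/48)p - 3/2)(-48p^2 + 2832p + 22176) + (4800p + 33600)
  -48p^2 + 2832p + 22176 = (-(1/100)p + 33/50)(4800p + 33600) + (0)
Last nonzero remainder: 4800p + 33600. Dividing through by 4800 gives the monic gcd p + 7.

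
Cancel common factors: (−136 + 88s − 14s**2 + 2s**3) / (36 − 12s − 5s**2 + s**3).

(68 − 10s + 2s**2)/(−18 − 3s + s**2)

By polynomial division,
  2s**3 − 14s**2 + 88s − 136 = (2)(s**3 − 5s**2 − 12s + 36) + (−4s**2 + 112s − 208)
  s**3 − 5s**2 − 12s + 36 = (−(1/4)s − 23/4)(−4s**2 + 112s − 208) + (580s − 1160)
  −4s**2 + 112s − 208 = (−(1/145)s + 26/145)(580s − 1160) + (0)
Last nonzero remainder: 580s − 1160. Dividing through by 580 gives the monic gcd s − 2.
Cancel s − 2 from numerator and denominator to get the reduced form.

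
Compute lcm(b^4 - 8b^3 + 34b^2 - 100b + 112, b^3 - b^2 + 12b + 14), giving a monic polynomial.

By polynomial division,
  b^4 - 8b^3 + 34b^2 - 100b + 112 = (b - 7)(b^3 - b^2 + 12b + 14) + (15b^2 - 30b + 210)
  b^3 - b^2 + 12b + 14 = ((1/15)b + 1/15)(15b^2 - 30b + 210) + (0)
Last nonzero remainder: 15b^2 - 30b + 210. Dividing through by 15 gives the monic gcd b^2 - 2b + 14.
Then lcm(f, g) = f·g / gcd(f, g); expanding and making the result monic gives the answer.

b^5 - 7b^4 + 26b^3 - 66b^2 + 12b + 112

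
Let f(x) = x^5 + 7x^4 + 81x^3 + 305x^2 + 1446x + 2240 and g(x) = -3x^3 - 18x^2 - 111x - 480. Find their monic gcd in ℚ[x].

Apply the Euclidean algorithm:
  x^5 + 7x^4 + 81x^3 + 305x^2 + 1446x + 2240 = (-(1/3)x^2 - (1/3)x - 38/3)(-3x^3 - 18x^2 - 111x - 480) + (-120x^2 - 120x - 3840)
  -3x^3 - 18x^2 - 111x - 480 = ((1/40)x + 1/8)(-120x^2 - 120x - 3840) + (0)
Last nonzero remainder: -120x^2 - 120x - 3840. Dividing through by -120 gives the monic gcd x^2 + x + 32.

x^2 + x + 32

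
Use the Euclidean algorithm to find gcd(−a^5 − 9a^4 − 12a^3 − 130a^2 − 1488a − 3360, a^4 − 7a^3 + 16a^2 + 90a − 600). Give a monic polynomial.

Euclidean algorithm in ℚ[a]:
  −a^5 − 9a^4 − 12a^3 − 130a^2 − 1488a − 3360 = (−a − 16)(a^4 − 7a^3 + 16a^2 + 90a − 600) + (−108a^3 + 216a^2 − 648a − 12960)
  a^4 − 7a^3 + 16a^2 + 90a − 600 = (−(1/108)a + 5/108)(−108a^3 + 216a^2 − 648a − 12960) + (0)
Last nonzero remainder: −108a^3 + 216a^2 − 648a − 12960. Dividing through by −108 gives the monic gcd a^3 − 2a^2 + 6a + 120.

a^3 − 2a^2 + 6a + 120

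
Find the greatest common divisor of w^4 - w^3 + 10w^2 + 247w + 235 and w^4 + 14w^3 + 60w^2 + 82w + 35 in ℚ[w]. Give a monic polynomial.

w^2 + 6w + 5

Apply the Euclidean algorithm:
  w^4 - w^3 + 10w^2 + 247w + 235 = (w^4 + 14w^3 + 60w^2 + 82w + 35) + (-15w^3 - 50w^2 + 165w + 200)
  w^4 + 14w^3 + 60w^2 + 82w + 35 = (-(1/15)w - 32/45)(-15w^3 - 50w^2 + 165w + 200) + ((319/9)w^2 + (638/3)w + 1595/9)
  -15w^3 - 50w^2 + 165w + 200 = (-(135/319)w + 360/319)((319/9)w^2 + (638/3)w + 1595/9) + (0)
Last nonzero remainder: (319/9)w^2 + (638/3)w + 1595/9. Dividing through by 319/9 gives the monic gcd w^2 + 6w + 5.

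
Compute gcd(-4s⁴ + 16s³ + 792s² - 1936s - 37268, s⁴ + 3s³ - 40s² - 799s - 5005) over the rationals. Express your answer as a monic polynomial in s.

s² - 4s - 77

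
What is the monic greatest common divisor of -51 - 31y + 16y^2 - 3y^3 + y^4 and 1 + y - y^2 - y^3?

1 + y

Apply the Euclidean algorithm:
  y^4 - 3y^3 + 16y^2 - 31y - 51 = (-y + 4)(-y^3 - y^2 + y + 1) + (21y^2 - 34y - 55)
  -y^3 - y^2 + y + 1 = (-(1/21)y - 55/441)(21y^2 - 34y - 55) + (-(2584/441)y - 2584/441)
  21y^2 - 34y - 55 = (-(9261/2584)y + 24255/2584)(-(2584/441)y - 2584/441) + (0)
Last nonzero remainder: -(2584/441)y - 2584/441. Dividing through by -2584/441 gives the monic gcd y + 1.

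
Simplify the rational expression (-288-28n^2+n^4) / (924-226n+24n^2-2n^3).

(-48-8n-6n^2-n^3)/(154-12n+2n^2)

Apply the Euclidean algorithm:
  n^4-28n^2-288 = (-(1/2)n-6)(-2n^3+24n^2-226n+924) + (3n^2-894n+5256)
  -2n^3+24n^2-226n+924 = (-(2/3)n-572/3)(3n^2-894n+5256) + (-167178n+1003068)
  3n^2-894n+5256 = (-(1/55726)n+146/27863)(-167178n+1003068) + (0)
Last nonzero remainder: -167178n+1003068. Dividing through by -167178 gives the monic gcd n-6.
Cancel n-6 from numerator and denominator to get the reduced form.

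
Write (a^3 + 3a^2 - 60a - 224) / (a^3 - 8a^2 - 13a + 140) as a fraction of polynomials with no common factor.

(a^2 - a - 56)/(a^2 - 12a + 35)

Apply the Euclidean algorithm:
  a^3 + 3a^2 - 60a - 224 = (a^3 - 8a^2 - 13a + 140) + (11a^2 - 47a - 364)
  a^3 - 8a^2 - 13a + 140 = ((1/11)a - 41/121)(11a^2 - 47a - 364) + ((504/121)a + 2016/121)
  11a^2 - 47a - 364 = ((1331/504)a - 1573/72)((504/121)a + 2016/121) + (0)
Last nonzero remainder: (504/121)a + 2016/121. Dividing through by 504/121 gives the monic gcd a + 4.
Cancel a + 4 from numerator and denominator to get the reduced form.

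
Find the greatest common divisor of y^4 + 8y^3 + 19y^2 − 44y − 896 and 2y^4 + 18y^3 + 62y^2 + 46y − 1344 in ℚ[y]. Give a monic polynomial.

y^3 + 12y^2 + 67y + 224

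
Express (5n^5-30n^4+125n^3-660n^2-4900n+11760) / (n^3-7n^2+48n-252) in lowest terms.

(5n^3-25n^2-110n+280)/(n-6)

Apply the Euclidean algorithm:
  5n^5-30n^4+125n^3-660n^2-4900n+11760 = (5n^2+5n-80)(n^3-7n^2+48n-252) + (-200n^2+200n-8400)
  n^3-7n^2+48n-252 = (-(1/200)n+3/100)(-200n^2+200n-8400) + (0)
Last nonzero remainder: -200n^2+200n-8400. Dividing through by -200 gives the monic gcd n^2-n+42.
Cancel n^2-n+42 from numerator and denominator to get the reduced form.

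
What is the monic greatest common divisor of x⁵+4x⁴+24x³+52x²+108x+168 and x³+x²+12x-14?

x²+2x+14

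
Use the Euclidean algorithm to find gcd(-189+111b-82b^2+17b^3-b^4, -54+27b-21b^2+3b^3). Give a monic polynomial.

Euclidean algorithm in ℚ[b]:
  -b^4+17b^3-82b^2+111b-189 = (-(1/3)b+10/3)(3b^3-21b^2+27b-54) + (-3b^2+3b-9)
  3b^3-21b^2+27b-54 = (-b+6)(-3b^2+3b-9) + (0)
Last nonzero remainder: -3b^2+3b-9. Dividing through by -3 gives the monic gcd b^2-b+3.

3-b+b^2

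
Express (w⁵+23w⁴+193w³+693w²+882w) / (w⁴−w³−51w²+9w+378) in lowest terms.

(w³+14w²+49w)/(w²−10w+21)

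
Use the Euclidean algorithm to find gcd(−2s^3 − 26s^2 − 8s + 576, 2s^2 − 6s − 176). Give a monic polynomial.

s + 8

Euclidean algorithm in ℚ[s]:
  −2s^3 − 26s^2 − 8s + 576 = (−s − 16)(2s^2 − 6s − 176) + (−280s − 2240)
  2s^2 − 6s − 176 = (−(1/140)s + 11/140)(−280s − 2240) + (0)
Last nonzero remainder: −280s − 2240. Dividing through by −280 gives the monic gcd s + 8.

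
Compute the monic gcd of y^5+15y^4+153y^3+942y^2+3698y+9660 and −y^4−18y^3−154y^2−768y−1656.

Repeated division with remainder:
  y^5+15y^4+153y^3+942y^2+3698y+9660 = (−y+3)(−y^4−18y^3−154y^2−768y−1656) + (53y^3+636y^2+4346y+14628)
  −y^4−18y^3−154y^2−768y−1656 = (−(1/53)y−6/53)(53y^3+636y^2+4346y+14628) + (0)
Last nonzero remainder: 53y^3+636y^2+4346y+14628. Dividing through by 53 gives the monic gcd y^3+12y^2+82y+276.

y^3+12y^2+82y+276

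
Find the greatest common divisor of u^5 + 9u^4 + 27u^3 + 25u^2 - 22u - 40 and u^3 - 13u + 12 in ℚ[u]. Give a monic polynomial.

u^2 + 3u - 4

Repeated division with remainder:
  u^5 + 9u^4 + 27u^3 + 25u^2 - 22u - 40 = (u^2 + 9u + 40)(u^3 - 13u + 12) + (130u^2 + 390u - 520)
  u^3 - 13u + 12 = ((1/130)u - 3/130)(130u^2 + 390u - 520) + (0)
Last nonzero remainder: 130u^2 + 390u - 520. Dividing through by 130 gives the monic gcd u^2 + 3u - 4.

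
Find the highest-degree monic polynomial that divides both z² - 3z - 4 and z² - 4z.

By polynomial division,
  z² - 3z - 4 = (z² - 4z) + (z - 4)
  z² - 4z = (z)(z - 4) + (0)
The last nonzero remainder z - 4 is already monic.

z - 4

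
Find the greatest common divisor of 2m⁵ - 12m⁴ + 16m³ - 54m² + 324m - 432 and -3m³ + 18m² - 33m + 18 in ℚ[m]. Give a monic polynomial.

m² - 5m + 6

Apply the Euclidean algorithm:
  2m⁵ - 12m⁴ + 16m³ - 54m² + 324m - 432 = (-(2/3)m² + 2)(-3m³ + 18m² - 33m + 18) + (-78m² + 390m - 468)
  -3m³ + 18m² - 33m + 18 = ((1/26)m - 1/26)(-78m² + 390m - 468) + (0)
Last nonzero remainder: -78m² + 390m - 468. Dividing through by -78 gives the monic gcd m² - 5m + 6.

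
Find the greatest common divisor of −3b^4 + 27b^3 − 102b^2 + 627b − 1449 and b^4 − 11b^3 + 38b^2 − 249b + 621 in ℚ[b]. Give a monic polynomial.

Repeated division with remainder:
  −3b^4 + 27b^3 − 102b^2 + 627b − 1449 = (−3)(b^4 − 11b^3 + 38b^2 − 249b + 621) + (−6b^3 + 12b^2 − 120b + 414)
  b^4 − 11b^3 + 38b^2 − 249b + 621 = (−(1/6)b + 3/2)(−6b^3 + 12b^2 − 120b + 414) + (0)
Last nonzero remainder: −6b^3 + 12b^2 − 120b + 414. Dividing through by −6 gives the monic gcd b^3 − 2b^2 + 20b − 69.

b^3 − 2b^2 + 20b − 69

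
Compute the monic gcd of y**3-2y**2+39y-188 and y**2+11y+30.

1

Euclidean algorithm in ℚ[y]:
  y**3-2y**2+39y-188 = (y-13)(y**2+11y+30) + (152y+202)
  y**2+11y+30 = ((1/152)y+735/11552)(152y+202) + (99045/5776)
  152y+202 = ((877952/99045)y+1166752/99045)(99045/5776) + (0)
The last nonzero remainder is the constant 99045/5776, so the polynomials are coprime and gcd = 1.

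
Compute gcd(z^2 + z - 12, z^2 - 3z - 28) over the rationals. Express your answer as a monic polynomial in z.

Euclidean algorithm in ℚ[z]:
  z^2 + z - 12 = (z^2 - 3z - 28) + (4z + 16)
  z^2 - 3z - 28 = ((1/4)z - 7/4)(4z + 16) + (0)
Last nonzero remainder: 4z + 16. Dividing through by 4 gives the monic gcd z + 4.

z + 4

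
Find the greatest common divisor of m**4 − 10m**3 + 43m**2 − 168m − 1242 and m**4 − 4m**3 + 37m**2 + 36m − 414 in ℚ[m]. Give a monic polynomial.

m**3 − m**2 + 34m + 138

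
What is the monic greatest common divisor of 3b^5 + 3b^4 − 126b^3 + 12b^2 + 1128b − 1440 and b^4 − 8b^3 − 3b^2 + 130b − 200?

Apply the Euclidean algorithm:
  3b^5 + 3b^4 − 126b^3 + 12b^2 + 1128b − 1440 = (3b + 27)(b^4 − 8b^3 − 3b^2 + 130b − 200) + (99b^3 − 297b^2 − 1782b + 3960)
  b^4 − 8b^3 − 3b^2 + 130b − 200 = ((1/99)b − 5/99)(99b^3 − 297b^2 − 1782b + 3960) + (0)
Last nonzero remainder: 99b^3 − 297b^2 − 1782b + 3960. Dividing through by 99 gives the monic gcd b^3 − 3b^2 − 18b + 40.

b^3 − 3b^2 − 18b + 40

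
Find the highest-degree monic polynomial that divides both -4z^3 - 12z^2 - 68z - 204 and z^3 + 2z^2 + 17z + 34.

z^2 + 17

Repeated division with remainder:
  -4z^3 - 12z^2 - 68z - 204 = (-4)(z^3 + 2z^2 + 17z + 34) + (-4z^2 - 68)
  z^3 + 2z^2 + 17z + 34 = (-(1/4)z - 1/2)(-4z^2 - 68) + (0)
Last nonzero remainder: -4z^2 - 68. Dividing through by -4 gives the monic gcd z^2 + 17.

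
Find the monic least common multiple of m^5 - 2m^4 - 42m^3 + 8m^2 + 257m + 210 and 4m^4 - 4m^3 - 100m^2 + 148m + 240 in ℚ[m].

m^6 - 6m^5 - 34m^4 + 176m^3 + 225m^2 - 818m - 840

Euclidean algorithm in ℚ[m]:
  m^5 - 2m^4 - 42m^3 + 8m^2 + 257m + 210 = ((1/4)m - 1/4)(4m^4 - 4m^3 - 100m^2 + 148m + 240) + (-18m^3 - 54m^2 + 234m + 270)
  4m^4 - 4m^3 - 100m^2 + 148m + 240 = (-(2/9)m + 8/9)(-18m^3 - 54m^2 + 234m + 270) + (0)
Last nonzero remainder: -18m^3 - 54m^2 + 234m + 270. Dividing through by -18 gives the monic gcd m^3 + 3m^2 - 13m - 15.
Then lcm(f, g) = f·g / gcd(f, g); expanding and making the result monic gives the answer.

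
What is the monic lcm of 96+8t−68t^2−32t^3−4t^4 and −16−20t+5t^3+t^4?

48+28t−56t^2−35t^3+7t^4+7t^5+t^6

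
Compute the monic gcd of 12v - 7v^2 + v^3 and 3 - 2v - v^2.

Euclidean algorithm in ℚ[v]:
  v^3 - 7v^2 + 12v = (-v + 9)(-v^2 - 2v + 3) + (33v - 27)
  -v^2 - 2v + 3 = (-(1/33)v - 31/363)(33v - 27) + (84/121)
  33v - 27 = ((1331/28)v - 1089/28)(84/121) + (0)
The last nonzero remainder is the constant 84/121, so the polynomials are coprime and gcd = 1.

1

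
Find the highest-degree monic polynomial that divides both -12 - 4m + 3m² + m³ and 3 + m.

By polynomial division,
  m³ + 3m² - 4m - 12 = (m² - 4)(m + 3) + (0)
The last nonzero remainder m + 3 is already monic.

3 + m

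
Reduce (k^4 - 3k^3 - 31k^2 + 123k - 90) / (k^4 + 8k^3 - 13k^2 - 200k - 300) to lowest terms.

By polynomial division,
  k^4 - 3k^3 - 31k^2 + 123k - 90 = (k^4 + 8k^3 - 13k^2 - 200k - 300) + (-11k^3 - 18k^2 + 323k + 210)
  k^4 + 8k^3 - 13k^2 - 200k - 300 = (-(1/11)k - 70/121)(-11k^3 - 18k^2 + 323k + 210) + ((720/121)k^2 + (720/121)k - 21600/121)
  -11k^3 - 18k^2 + 323k + 210 = (-(1331/720)k - 847/720)((720/121)k^2 + (720/121)k - 21600/121) + (0)
Last nonzero remainder: (720/121)k^2 + (720/121)k - 21600/121. Dividing through by 720/121 gives the monic gcd k^2 + k - 30.
Cancel k^2 + k - 30 from numerator and denominator to get the reduced form.

(k^2 - 4k + 3)/(k^2 + 7k + 10)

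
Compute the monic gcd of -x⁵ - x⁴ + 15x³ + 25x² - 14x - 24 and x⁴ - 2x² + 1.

x² - 1

By polynomial division,
  -x⁵ - x⁴ + 15x³ + 25x² - 14x - 24 = (-x - 1)(x⁴ - 2x² + 1) + (13x³ + 23x² - 13x - 23)
  x⁴ - 2x² + 1 = ((1/13)x - 23/169)(13x³ + 23x² - 13x - 23) + ((360/169)x² - 360/169)
  13x³ + 23x² - 13x - 23 = ((2197/360)x + 3887/360)((360/169)x² - 360/169) + (0)
Last nonzero remainder: (360/169)x² - 360/169. Dividing through by 360/169 gives the monic gcd x² - 1.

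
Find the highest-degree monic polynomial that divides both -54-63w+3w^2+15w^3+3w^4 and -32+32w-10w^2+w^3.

-2+w

Apply the Euclidean algorithm:
  3w^4+15w^3+3w^2-63w-54 = (3w+45)(w^3-10w^2+32w-32) + (357w^2-1407w+1386)
  w^3-10w^2+32w-32 = ((1/357)w-103/6069)(357w^2-1407w+1386) + ((1225/289)w-2450/289)
  357w^2-1407w+1386 = ((14739/175)w-28611/175)((1225/289)w-2450/289) + (0)
Last nonzero remainder: (1225/289)w-2450/289. Dividing through by 1225/289 gives the monic gcd w-2.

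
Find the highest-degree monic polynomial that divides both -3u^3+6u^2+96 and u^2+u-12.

Repeated division with remainder:
  -3u^3+6u^2+96 = (-3u+9)(u^2+u-12) + (-45u+204)
  u^2+u-12 = (-(1/45)u-83/675)(-45u+204) + (2944/225)
  -45u+204 = (-(10125/2944)u+11475/736)(2944/225) + (0)
The last nonzero remainder is the constant 2944/225, so the polynomials are coprime and gcd = 1.

1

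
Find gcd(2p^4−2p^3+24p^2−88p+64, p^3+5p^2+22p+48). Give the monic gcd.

p^2+2p+16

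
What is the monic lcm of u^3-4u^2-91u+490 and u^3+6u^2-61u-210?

u^4-u^3-103u^2+217u+1470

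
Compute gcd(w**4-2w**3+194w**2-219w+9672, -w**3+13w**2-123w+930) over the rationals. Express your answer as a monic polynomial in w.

By polynomial division,
  w**4-2w**3+194w**2-219w+9672 = (-w-11)(-w**3+13w**2-123w+930) + (214w**2-642w+19902)
  -w**3+13w**2-123w+930 = (-(1/214)w+5/107)(214w**2-642w+19902) + (0)
Last nonzero remainder: 214w**2-642w+19902. Dividing through by 214 gives the monic gcd w**2-3w+93.

w**2-3w+93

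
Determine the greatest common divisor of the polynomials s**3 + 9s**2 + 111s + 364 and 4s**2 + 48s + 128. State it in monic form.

Euclidean algorithm in ℚ[s]:
  s**3 + 9s**2 + 111s + 364 = ((1/4)s − 3/4)(4s**2 + 48s + 128) + (115s + 460)
  4s**2 + 48s + 128 = ((4/115)s + 32/115)(115s + 460) + (0)
Last nonzero remainder: 115s + 460. Dividing through by 115 gives the monic gcd s + 4.

s + 4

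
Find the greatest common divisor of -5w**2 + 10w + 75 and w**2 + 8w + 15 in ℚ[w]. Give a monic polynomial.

w + 3

Repeated division with remainder:
  -5w**2 + 10w + 75 = (-5)(w**2 + 8w + 15) + (50w + 150)
  w**2 + 8w + 15 = ((1/50)w + 1/10)(50w + 150) + (0)
Last nonzero remainder: 50w + 150. Dividing through by 50 gives the monic gcd w + 3.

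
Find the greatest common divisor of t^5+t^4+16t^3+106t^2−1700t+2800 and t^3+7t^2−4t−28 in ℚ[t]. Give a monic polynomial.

Repeated division with remainder:
  t^5+t^4+16t^3+106t^2−1700t+2800 = (t^2−6t+62)(t^3+7t^2−4t−28) + (−324t^2−1620t+4536)
  t^3+7t^2−4t−28 = (−(1/324)t−1/162)(−324t^2−1620t+4536) + (0)
Last nonzero remainder: −324t^2−1620t+4536. Dividing through by −324 gives the monic gcd t^2+5t−14.

t^2+5t−14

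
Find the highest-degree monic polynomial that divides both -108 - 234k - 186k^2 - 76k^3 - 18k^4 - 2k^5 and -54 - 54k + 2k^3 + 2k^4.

Repeated division with remainder:
  -2k^5 - 18k^4 - 76k^3 - 186k^2 - 234k - 108 = (-k - 8)(2k^4 + 2k^3 - 54k - 54) + (-60k^3 - 240k^2 - 720k - 540)
  2k^4 + 2k^3 - 54k - 54 = (-(1/30)k + 1/10)(-60k^3 - 240k^2 - 720k - 540) + (0)
Last nonzero remainder: -60k^3 - 240k^2 - 720k - 540. Dividing through by -60 gives the monic gcd k^3 + 4k^2 + 12k + 9.

9 + 12k + 4k^2 + k^3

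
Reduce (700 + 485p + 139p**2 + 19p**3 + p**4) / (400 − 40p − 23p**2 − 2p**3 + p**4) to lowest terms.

Euclidean algorithm in ℚ[p]:
  p**4 + 19p**3 + 139p**2 + 485p + 700 = (p**4 − 2p**3 − 23p**2 − 40p + 400) + (21p**3 + 162p**2 + 525p + 300)
  p**4 − 2p**3 − 23p**2 − 40p + 400 = ((1/21)p − 68/147)(21p**3 + 162p**2 + 525p + 300) + ((1320/49)p**2 + (1320/7)p + 26400/49)
  21p**3 + 162p**2 + 525p + 300 = ((343/440)p + 49/88)((1320/49)p**2 + (1320/7)p + 26400/49) + (0)
Last nonzero remainder: (1320/49)p**2 + (1320/7)p + 26400/49. Dividing through by 1320/49 gives the monic gcd p**2 + 7p + 20.
Cancel p**2 + 7p + 20 from numerator and denominator to get the reduced form.

(35 + 12p + p**2)/(20 − 9p + p**2)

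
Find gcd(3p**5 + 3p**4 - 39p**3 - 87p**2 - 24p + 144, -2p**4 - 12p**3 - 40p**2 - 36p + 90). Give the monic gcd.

p**2 + 2p - 3

Euclidean algorithm in ℚ[p]:
  3p**5 + 3p**4 - 39p**3 - 87p**2 - 24p + 144 = (-(3/2)p + 15/2)(-2p**4 - 12p**3 - 40p**2 - 36p + 90) + (-9p**3 + 159p**2 + 381p - 531)
  -2p**4 - 12p**3 - 40p**2 - 36p + 90 = ((2/9)p + 142/27)(-9p**3 + 159p**2 + 381p - 531) + (-(8648/9)p**2 - (17296/9)p + 8648/3)
  -9p**3 + 159p**2 + 381p - 531 = ((81/8648)p - 1593/8648)(-(8648/9)p**2 - (17296/9)p + 8648/3) + (0)
Last nonzero remainder: -(8648/9)p**2 - (17296/9)p + 8648/3. Dividing through by -8648/9 gives the monic gcd p**2 + 2p - 3.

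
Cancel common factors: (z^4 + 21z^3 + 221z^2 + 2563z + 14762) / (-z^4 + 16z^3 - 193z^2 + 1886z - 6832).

(-z^2 - 22z - 121)/(z^2 - 15z + 56)

Apply the Euclidean algorithm:
  z^4 + 21z^3 + 221z^2 + 2563z + 14762 = (-1)(-z^4 + 16z^3 - 193z^2 + 1886z - 6832) + (37z^3 + 28z^2 + 4449z + 7930)
  -z^4 + 16z^3 - 193z^2 + 1886z - 6832 = (-(1/37)z + 620/1369)(37z^3 + 28z^2 + 4449z + 7930) + (-(116964/1369)z^2 + (116964/1369)z - 14269608/1369)
  37z^3 + 28z^2 + 4449z + 7930 = (-(50653/116964)z - 88985/116964)(-(116964/1369)z^2 + (116964/1369)z - 14269608/1369) + (0)
Last nonzero remainder: -(116964/1369)z^2 + (116964/1369)z - 14269608/1369. Dividing through by -116964/1369 gives the monic gcd z^2 - z + 122.
Cancel z^2 - z + 122 from numerator and denominator to get the reduced form.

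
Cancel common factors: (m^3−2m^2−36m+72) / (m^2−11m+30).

Repeated division with remainder:
  m^3−2m^2−36m+72 = (m+9)(m^2−11m+30) + (33m−198)
  m^2−11m+30 = ((1/33)m−5/33)(33m−198) + (0)
Last nonzero remainder: 33m−198. Dividing through by 33 gives the monic gcd m−6.
Cancel m−6 from numerator and denominator to get the reduced form.

(m^2+4m−12)/(m−5)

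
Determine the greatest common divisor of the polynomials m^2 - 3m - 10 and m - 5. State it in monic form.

m - 5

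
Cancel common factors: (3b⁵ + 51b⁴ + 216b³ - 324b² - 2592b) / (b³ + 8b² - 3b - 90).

Apply the Euclidean algorithm:
  3b⁵ + 51b⁴ + 216b³ - 324b² - 2592b = (3b² + 27b + 9)(b³ + 8b² - 3b - 90) + (-45b² - 135b + 810)
  b³ + 8b² - 3b - 90 = (-(1/45)b - 1/9)(-45b² - 135b + 810) + (0)
Last nonzero remainder: -45b² - 135b + 810. Dividing through by -45 gives the monic gcd b² + 3b - 18.
Cancel b² + 3b - 18 from numerator and denominator to get the reduced form.

(3b³ + 42b² + 144b)/(b + 5)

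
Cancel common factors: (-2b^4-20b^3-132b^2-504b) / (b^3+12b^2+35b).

(-2b^3-20b^2-132b-504)/(b^2+12b+35)

By polynomial division,
  -2b^4-20b^3-132b^2-504b = (-2b+4)(b^3+12b^2+35b) + (-110b^2-644b)
  b^3+12b^2+35b = (-(1/110)b-169/3025)(-110b^2-644b) + (-(2961/3025)b)
  -110b^2-644b = ((332750/2961)b+278300/423)(-(2961/3025)b) + (0)
Last nonzero remainder: -(2961/3025)b. Dividing through by -2961/3025 gives the monic gcd b.
Cancel b from numerator and denominator to get the reduced form.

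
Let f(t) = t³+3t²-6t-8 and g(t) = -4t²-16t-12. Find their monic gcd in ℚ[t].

t+1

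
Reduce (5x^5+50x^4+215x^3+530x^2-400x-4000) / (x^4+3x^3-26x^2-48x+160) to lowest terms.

(5x^2+15x+100)/(x-4)

Euclidean algorithm in ℚ[x]:
  5x^5+50x^4+215x^3+530x^2-400x-4000 = (5x+35)(x^4+3x^3-26x^2-48x+160) + (240x^3+1680x^2+480x-9600)
  x^4+3x^3-26x^2-48x+160 = ((1/240)x-1/60)(240x^3+1680x^2+480x-9600) + (0)
Last nonzero remainder: 240x^3+1680x^2+480x-9600. Dividing through by 240 gives the monic gcd x^3+7x^2+2x-40.
Cancel x^3+7x^2+2x-40 from numerator and denominator to get the reduced form.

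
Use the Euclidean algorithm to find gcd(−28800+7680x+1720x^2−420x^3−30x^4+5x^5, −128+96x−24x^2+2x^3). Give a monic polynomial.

Apply the Euclidean algorithm:
  5x^5−30x^4−420x^3+1720x^2+7680x−28800 = ((5/2)x^2+15x−150)(2x^3−24x^2+96x−128) + (−3000x^2+24000x−48000)
  2x^3−24x^2+96x−128 = (−(1/1500)x+1/375)(−3000x^2+24000x−48000) + (0)
Last nonzero remainder: −3000x^2+24000x−48000. Dividing through by −3000 gives the monic gcd x^2−8x+16.

16−8x+x^2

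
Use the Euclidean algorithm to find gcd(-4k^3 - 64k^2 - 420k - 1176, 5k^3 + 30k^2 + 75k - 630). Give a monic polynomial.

Euclidean algorithm in ℚ[k]:
  -4k^3 - 64k^2 - 420k - 1176 = (-4/5)(5k^3 + 30k^2 + 75k - 630) + (-40k^2 - 360k - 1680)
  5k^3 + 30k^2 + 75k - 630 = (-(1/8)k + 3/8)(-40k^2 - 360k - 1680) + (0)
Last nonzero remainder: -40k^2 - 360k - 1680. Dividing through by -40 gives the monic gcd k^2 + 9k + 42.

k^2 + 9k + 42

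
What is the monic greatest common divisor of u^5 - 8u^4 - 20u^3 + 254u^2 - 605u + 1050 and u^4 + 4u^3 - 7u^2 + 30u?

By polynomial division,
  u^5 - 8u^4 - 20u^3 + 254u^2 - 605u + 1050 = (u - 12)(u^4 + 4u^3 - 7u^2 + 30u) + (35u^3 + 140u^2 - 245u + 1050)
  u^4 + 4u^3 - 7u^2 + 30u = ((1/35)u)(35u^3 + 140u^2 - 245u + 1050) + (0)
Last nonzero remainder: 35u^3 + 140u^2 - 245u + 1050. Dividing through by 35 gives the monic gcd u^3 + 4u^2 - 7u + 30.

u^3 + 4u^2 - 7u + 30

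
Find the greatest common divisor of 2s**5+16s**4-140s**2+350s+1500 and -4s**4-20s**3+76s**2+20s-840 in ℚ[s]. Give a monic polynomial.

s**3-2s**2-5s+30

Apply the Euclidean algorithm:
  2s**5+16s**4-140s**2+350s+1500 = (-(1/2)s-3/2)(-4s**4-20s**3+76s**2+20s-840) + (8s**3-16s**2-40s+240)
  -4s**4-20s**3+76s**2+20s-840 = (-(1/2)s-7/2)(8s**3-16s**2-40s+240) + (0)
Last nonzero remainder: 8s**3-16s**2-40s+240. Dividing through by 8 gives the monic gcd s**3-2s**2-5s+30.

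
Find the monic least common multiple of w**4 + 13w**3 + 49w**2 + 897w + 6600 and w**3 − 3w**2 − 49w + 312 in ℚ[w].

Euclidean algorithm in ℚ[w]:
  w**4 + 13w**3 + 49w**2 + 897w + 6600 = (w + 16)(w**3 − 3w**2 − 49w + 312) + (146w**2 + 1369w + 1608)
  w**3 − 3w**2 − 49w + 312 = ((1/146)w − 1807/21316)(146w**2 + 1369w + 1608) + ((1194531/21316)w + 2389062/5329)
  146w**2 + 1369w + 1608 = ((3112136/1194531)w + 1428172/398177)((1194531/21316)w + 2389062/5329) + (0)
Last nonzero remainder: (1194531/21316)w + 2389062/5329. Dividing through by 1194531/21316 gives the monic gcd w + 8.
Then lcm(f, g) = f·g / gcd(f, g); expanding and making the result monic gives the answer.

w**6 + 2w**5 − 55w**4 + 865w**3 − 1356w**2 − 37617w + 257400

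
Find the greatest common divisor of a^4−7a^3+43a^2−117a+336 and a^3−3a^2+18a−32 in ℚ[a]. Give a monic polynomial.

By polynomial division,
  a^4−7a^3+43a^2−117a+336 = (a−4)(a^3−3a^2+18a−32) + (13a^2−13a+208)
  a^3−3a^2+18a−32 = ((1/13)a−2/13)(13a^2−13a+208) + (0)
Last nonzero remainder: 13a^2−13a+208. Dividing through by 13 gives the monic gcd a^2−a+16.

a^2−a+16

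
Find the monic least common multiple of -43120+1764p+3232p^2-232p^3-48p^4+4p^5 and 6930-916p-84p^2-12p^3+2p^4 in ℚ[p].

By polynomial division,
  4p^5-48p^4-232p^3+3232p^2+1764p-43120 = (2p-12)(2p^4-12p^3-84p^2-916p+6930) + (-208p^3+4056p^2-23088p+40040)
  2p^4-12p^3-84p^2-916p+6930 = (-(1/104)p-27/208)(-208p^3+4056p^2-23088p+40040) + ((441/2)p^2-3528p+24255/2)
  -208p^3+4056p^2-23088p+40040 = (-(416/441)p+208/63)((441/2)p^2-3528p+24255/2) + (0)
Last nonzero remainder: (441/2)p^2-3528p+24255/2. Dividing through by 441/2 gives the monic gcd p^2-16p+55.
Then lcm(f, g) = f·g / gcd(f, g); expanding and making the result monic gives the answer.

-679140-80017p+44534p^2+4867p^3-528p^4-115p^5-2p^6+p^7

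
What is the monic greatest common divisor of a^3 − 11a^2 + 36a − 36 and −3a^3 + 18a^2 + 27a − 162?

a^2 − 9a + 18

Repeated division with remainder:
  a^3 − 11a^2 + 36a − 36 = (−1/3)(−3a^3 + 18a^2 + 27a − 162) + (−5a^2 + 45a − 90)
  −3a^3 + 18a^2 + 27a − 162 = ((3/5)a + 9/5)(−5a^2 + 45a − 90) + (0)
Last nonzero remainder: −5a^2 + 45a − 90. Dividing through by −5 gives the monic gcd a^2 − 9a + 18.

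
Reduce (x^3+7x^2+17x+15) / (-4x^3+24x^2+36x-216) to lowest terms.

By polynomial division,
  x^3+7x^2+17x+15 = (-1/4)(-4x^3+24x^2+36x-216) + (13x^2+26x-39)
  -4x^3+24x^2+36x-216 = (-(4/13)x+32/13)(13x^2+26x-39) + (-40x-120)
  13x^2+26x-39 = (-(13/40)x+13/40)(-40x-120) + (0)
Last nonzero remainder: -40x-120. Dividing through by -40 gives the monic gcd x+3.
Cancel x+3 from numerator and denominator to get the reduced form.

(-x^2-4x-5)/(4x^2-36x+72)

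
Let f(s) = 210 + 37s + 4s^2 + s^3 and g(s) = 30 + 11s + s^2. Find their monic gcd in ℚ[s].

By polynomial division,
  s^3 + 4s^2 + 37s + 210 = (s - 7)(s^2 + 11s + 30) + (84s + 420)
  s^2 + 11s + 30 = ((1/84)s + 1/14)(84s + 420) + (0)
Last nonzero remainder: 84s + 420. Dividing through by 84 gives the monic gcd s + 5.

5 + s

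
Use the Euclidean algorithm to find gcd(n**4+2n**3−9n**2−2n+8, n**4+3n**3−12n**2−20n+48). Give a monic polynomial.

n**2+2n−8

Apply the Euclidean algorithm:
  n**4+2n**3−9n**2−2n+8 = (n**4+3n**3−12n**2−20n+48) + (−n**3+3n**2+18n−40)
  n**4+3n**3−12n**2−20n+48 = (−n−6)(−n**3+3n**2+18n−40) + (24n**2+48n−192)
  −n**3+3n**2+18n−40 = (−(1/24)n+5/24)(24n**2+48n−192) + (0)
Last nonzero remainder: 24n**2+48n−192. Dividing through by 24 gives the monic gcd n**2+2n−8.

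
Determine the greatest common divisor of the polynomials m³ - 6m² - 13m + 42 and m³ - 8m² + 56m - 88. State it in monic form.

Euclidean algorithm in ℚ[m]:
  m³ - 6m² - 13m + 42 = (m³ - 8m² + 56m - 88) + (2m² - 69m + 130)
  m³ - 8m² + 56m - 88 = ((1/2)m + 53/4)(2m² - 69m + 130) + ((3621/4)m - 3621/2)
  2m² - 69m + 130 = ((8/3621)m - 260/3621)((3621/4)m - 3621/2) + (0)
Last nonzero remainder: (3621/4)m - 3621/2. Dividing through by 3621/4 gives the monic gcd m - 2.

m - 2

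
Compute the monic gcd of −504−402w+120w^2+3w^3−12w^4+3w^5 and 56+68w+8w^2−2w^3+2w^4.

Euclidean algorithm in ℚ[w]:
  3w^5−12w^4+3w^3+120w^2−402w−504 = ((3/2)w−9/2)(2w^4−2w^3+8w^2+68w+56) + (−18w^3+54w^2−180w−252)
  2w^4−2w^3+8w^2+68w+56 = (−(1/9)w−2/9)(−18w^3+54w^2−180w−252) + (0)
Last nonzero remainder: −18w^3+54w^2−180w−252. Dividing through by −18 gives the monic gcd w^3−3w^2+10w+14.

14+10w−3w^2+w^3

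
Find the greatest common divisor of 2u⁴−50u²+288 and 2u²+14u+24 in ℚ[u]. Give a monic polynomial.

Euclidean algorithm in ℚ[u]:
  2u⁴−50u²+288 = (u²−7u+12)(2u²+14u+24) + (0)
Last nonzero remainder: 2u²+14u+24. Dividing through by 2 gives the monic gcd u²+7u+12.

u²+7u+12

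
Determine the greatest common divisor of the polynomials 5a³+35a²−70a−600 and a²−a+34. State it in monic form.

Euclidean algorithm in ℚ[a]:
  5a³+35a²−70a−600 = (5a+40)(a²−a+34) + (−200a−1960)
  a²−a+34 = (−(1/200)a+27/500)(−200a−1960) + (3496/25)
  −200a−1960 = (−(625/437)a−6125/437)(3496/25) + (0)
The last nonzero remainder is the constant 3496/25, so the polynomials are coprime and gcd = 1.

1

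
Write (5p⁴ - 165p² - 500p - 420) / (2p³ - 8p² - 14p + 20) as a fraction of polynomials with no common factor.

Apply the Euclidean algorithm:
  5p⁴ - 165p² - 500p - 420 = ((5/2)p + 10)(2p³ - 8p² - 14p + 20) + (-50p² - 410p - 620)
  2p³ - 8p² - 14p + 20 = (-(1/25)p + 61/125)(-50p² - 410p - 620) + ((4032/25)p + 8064/25)
  -50p² - 410p - 620 = (-(625/2016)p - 3875/2016)((4032/25)p + 8064/25) + (0)
Last nonzero remainder: (4032/25)p + 8064/25. Dividing through by 4032/25 gives the monic gcd p + 2.
Cancel p + 2 from numerator and denominator to get the reduced form.

(5p³ - 10p² - 145p - 210)/(2p² - 12p + 10)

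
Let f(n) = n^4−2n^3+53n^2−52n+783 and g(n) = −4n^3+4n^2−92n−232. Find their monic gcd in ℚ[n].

n^2−3n+29

By polynomial division,
  n^4−2n^3+53n^2−52n+783 = (−(1/4)n+1/4)(−4n^3+4n^2−92n−232) + (29n^2−87n+841)
  −4n^3+4n^2−92n−232 = (−(4/29)n−8/29)(29n^2−87n+841) + (0)
Last nonzero remainder: 29n^2−87n+841. Dividing through by 29 gives the monic gcd n^2−3n+29.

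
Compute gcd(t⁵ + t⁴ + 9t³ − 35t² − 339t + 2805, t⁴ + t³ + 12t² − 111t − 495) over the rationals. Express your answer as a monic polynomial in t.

t² + 3t + 33

Euclidean algorithm in ℚ[t]:
  t⁵ + t⁴ + 9t³ − 35t² − 339t + 2805 = (t)(t⁴ + t³ + 12t² − 111t − 495) + (−3t³ + 76t² + 156t + 2805)
  t⁴ + t³ + 12t² − 111t − 495 = (−(1/3)t − 79/9)(−3t³ + 76t² + 156t + 2805) + ((6580/9)t² + (6580/3)t + 72380/3)
  −3t³ + 76t² + 156t + 2805 = (−(27/6580)t + 153/1316)((6580/9)t² + (6580/3)t + 72380/3) + (0)
Last nonzero remainder: (6580/9)t² + (6580/3)t + 72380/3. Dividing through by 6580/9 gives the monic gcd t² + 3t + 33.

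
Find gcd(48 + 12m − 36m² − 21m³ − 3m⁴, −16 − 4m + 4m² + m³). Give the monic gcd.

8 + 6m + m²

Euclidean algorithm in ℚ[m]:
  −3m⁴ − 21m³ − 36m² + 12m + 48 = (−3m − 9)(m³ + 4m² − 4m − 16) + (−12m² − 72m − 96)
  m³ + 4m² − 4m − 16 = (−(1/12)m + 1/6)(−12m² − 72m − 96) + (0)
Last nonzero remainder: −12m² − 72m − 96. Dividing through by −12 gives the monic gcd m² + 6m + 8.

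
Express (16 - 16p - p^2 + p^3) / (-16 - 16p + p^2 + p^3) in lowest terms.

By polynomial division,
  p^3 - p^2 - 16p + 16 = (p^3 + p^2 - 16p - 16) + (-2p^2 + 32)
  p^3 + p^2 - 16p - 16 = (-(1/2)p - 1/2)(-2p^2 + 32) + (0)
Last nonzero remainder: -2p^2 + 32. Dividing through by -2 gives the monic gcd p^2 - 16.
Cancel p^2 - 16 from numerator and denominator to get the reduced form.

(-1 + p)/(1 + p)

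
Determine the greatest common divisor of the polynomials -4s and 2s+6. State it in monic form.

Euclidean algorithm in ℚ[s]:
  -4s = (-2)(2s+6) + (12)
  2s+6 = ((1/6)s+1/2)(12) + (0)
The last nonzero remainder is the constant 12, so the polynomials are coprime and gcd = 1.

1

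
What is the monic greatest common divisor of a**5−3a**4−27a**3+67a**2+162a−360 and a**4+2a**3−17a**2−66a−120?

By polynomial division,
  a**5−3a**4−27a**3+67a**2+162a−360 = (a−5)(a**4+2a**3−17a**2−66a−120) + (48a**2−48a−960)
  a**4+2a**3−17a**2−66a−120 = ((1/48)a**2+(1/16)a+1/8)(48a**2−48a−960) + (0)
Last nonzero remainder: 48a**2−48a−960. Dividing through by 48 gives the monic gcd a**2−a−20.

a**2−a−20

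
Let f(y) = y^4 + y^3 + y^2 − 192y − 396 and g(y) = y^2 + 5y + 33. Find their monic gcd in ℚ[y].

y^2 + 5y + 33

Euclidean algorithm in ℚ[y]:
  y^4 + y^3 + y^2 − 192y − 396 = (y^2 − 4y − 12)(y^2 + 5y + 33) + (0)
The last nonzero remainder y^2 + 5y + 33 is already monic.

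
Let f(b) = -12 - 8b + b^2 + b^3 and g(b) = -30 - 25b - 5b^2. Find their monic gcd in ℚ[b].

Repeated division with remainder:
  b^3 + b^2 - 8b - 12 = (-(1/5)b + 4/5)(-5b^2 - 25b - 30) + (6b + 12)
  -5b^2 - 25b - 30 = (-(5/6)b - 5/2)(6b + 12) + (0)
Last nonzero remainder: 6b + 12. Dividing through by 6 gives the monic gcd b + 2.

2 + b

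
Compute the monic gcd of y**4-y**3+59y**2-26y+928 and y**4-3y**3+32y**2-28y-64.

y**2-2y+32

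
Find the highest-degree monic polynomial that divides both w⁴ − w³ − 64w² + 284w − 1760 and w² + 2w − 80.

Apply the Euclidean algorithm:
  w⁴ − w³ − 64w² + 284w − 1760 = (w² − 3w + 22)(w² + 2w − 80) + (0)
The last nonzero remainder w² + 2w − 80 is already monic.

w² + 2w − 80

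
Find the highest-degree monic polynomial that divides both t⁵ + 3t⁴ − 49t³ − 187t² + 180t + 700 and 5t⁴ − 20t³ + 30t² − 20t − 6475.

t² − 2t − 35

Repeated division with remainder:
  t⁵ + 3t⁴ − 49t³ − 187t² + 180t + 700 = ((1/5)t + 7/5)(5t⁴ − 20t³ + 30t² − 20t − 6475) + (−27t³ − 225t² + 1503t + 9765)
  5t⁴ − 20t³ + 30t² − 20t − 6475 = (−(5/27)t + 185/81)(−27t³ − 225t² + 1503t + 9765) + ((7400/9)t² − (14800/9)t − 259000/9)
  −27t³ − 225t² + 1503t + 9765 = (−(243/7400)t − 2511/7400)((7400/9)t² − (14800/9)t − 259000/9) + (0)
Last nonzero remainder: (7400/9)t² − (14800/9)t − 259000/9. Dividing through by 7400/9 gives the monic gcd t² − 2t − 35.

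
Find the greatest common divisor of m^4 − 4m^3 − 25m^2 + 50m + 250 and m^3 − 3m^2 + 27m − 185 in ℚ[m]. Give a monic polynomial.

m − 5

Apply the Euclidean algorithm:
  m^4 − 4m^3 − 25m^2 + 50m + 250 = (m − 1)(m^3 − 3m^2 + 27m − 185) + (−55m^2 + 262m + 65)
  m^3 − 3m^2 + 27m − 185 = (−(1/55)m − 97/3025)(−55m^2 + 262m + 65) + ((110664/3025)m − 110664/605)
  −55m^2 + 262m + 65 = (−(166375/110664)m − 39325/110664)((110664/3025)m − 110664/605) + (0)
Last nonzero remainder: (110664/3025)m − 110664/605. Dividing through by 110664/3025 gives the monic gcd m − 5.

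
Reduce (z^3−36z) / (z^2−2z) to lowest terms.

(z^2−36)/(z−2)

Repeated division with remainder:
  z^3−36z = (z+2)(z^2−2z) + (−32z)
  z^2−2z = (−(1/32)z+1/16)(−32z) + (0)
Last nonzero remainder: −32z. Dividing through by −32 gives the monic gcd z.
Cancel z from numerator and denominator to get the reduced form.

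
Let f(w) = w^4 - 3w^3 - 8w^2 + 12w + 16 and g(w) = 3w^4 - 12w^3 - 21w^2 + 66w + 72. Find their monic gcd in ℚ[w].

w^3 - w^2 - 10w - 8

Euclidean algorithm in ℚ[w]:
  w^4 - 3w^3 - 8w^2 + 12w + 16 = (1/3)(3w^4 - 12w^3 - 21w^2 + 66w + 72) + (w^3 - w^2 - 10w - 8)
  3w^4 - 12w^3 - 21w^2 + 66w + 72 = (3w - 9)(w^3 - w^2 - 10w - 8) + (0)
The last nonzero remainder w^3 - w^2 - 10w - 8 is already monic.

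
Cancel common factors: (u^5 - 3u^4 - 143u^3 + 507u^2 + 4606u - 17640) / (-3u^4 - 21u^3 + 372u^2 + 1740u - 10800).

By polynomial division,
  u^5 - 3u^4 - 143u^3 + 507u^2 + 4606u - 17640 = (-(1/3)u + 10/3)(-3u^4 - 21u^3 + 372u^2 + 1740u - 10800) + (51u^3 - 153u^2 - 4794u + 18360)
  -3u^4 - 21u^3 + 372u^2 + 1740u - 10800 = (-(1/17)u - 10/17)(51u^3 - 153u^2 - 4794u + 18360) + (0)
Last nonzero remainder: 51u^3 - 153u^2 - 4794u + 18360. Dividing through by 51 gives the monic gcd u^3 - 3u^2 - 94u + 360.
Cancel u^3 - 3u^2 - 94u + 360 from numerator and denominator to get the reduced form.

(-u^2 + 49)/(3u + 30)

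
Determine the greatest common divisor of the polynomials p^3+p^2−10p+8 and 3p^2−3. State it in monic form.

Euclidean algorithm in ℚ[p]:
  p^3+p^2−10p+8 = ((1/3)p+1/3)(3p^2−3) + (−9p+9)
  3p^2−3 = (−(1/3)p−1/3)(−9p+9) + (0)
Last nonzero remainder: −9p+9. Dividing through by −9 gives the monic gcd p−1.

p−1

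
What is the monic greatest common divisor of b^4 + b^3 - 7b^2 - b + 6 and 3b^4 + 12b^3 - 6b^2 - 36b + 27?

b^2 + 2b - 3

Euclidean algorithm in ℚ[b]:
  b^4 + b^3 - 7b^2 - b + 6 = (1/3)(3b^4 + 12b^3 - 6b^2 - 36b + 27) + (-3b^3 - 5b^2 + 11b - 3)
  3b^4 + 12b^3 - 6b^2 - 36b + 27 = (-b - 7/3)(-3b^3 - 5b^2 + 11b - 3) + (-(20/3)b^2 - (40/3)b + 20)
  -3b^3 - 5b^2 + 11b - 3 = ((9/20)b - 3/20)(-(20/3)b^2 - (40/3)b + 20) + (0)
Last nonzero remainder: -(20/3)b^2 - (40/3)b + 20. Dividing through by -20/3 gives the monic gcd b^2 + 2b - 3.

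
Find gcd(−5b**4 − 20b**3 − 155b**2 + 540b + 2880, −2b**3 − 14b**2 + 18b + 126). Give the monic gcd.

Repeated division with remainder:
  −5b**4 − 20b**3 − 155b**2 + 540b + 2880 = ((5/2)b − 15/2)(−2b**3 − 14b**2 + 18b + 126) + (−305b**2 + 360b + 3825)
  −2b**3 − 14b**2 + 18b + 126 = ((2/305)b + 998/18605)(−305b**2 + 360b + 3825) + (−(98208/3721)b − 294624/3721)
  −305b**2 + 360b + 3825 = ((1134905/98208)b − 1581425/32736)(−(98208/3721)b − 294624/3721) + (0)
Last nonzero remainder: −(98208/3721)b − 294624/3721. Dividing through by −98208/3721 gives the monic gcd b + 3.

b + 3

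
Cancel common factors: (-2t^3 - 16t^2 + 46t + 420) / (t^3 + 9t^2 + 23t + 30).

(-2t^2 - 4t + 70)/(t^2 + 3t + 5)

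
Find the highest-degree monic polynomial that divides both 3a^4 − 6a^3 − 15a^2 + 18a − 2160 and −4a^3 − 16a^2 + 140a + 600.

a^2 − a − 30

By polynomial division,
  3a^4 − 6a^3 − 15a^2 + 18a − 2160 = (−(3/4)a + 9/2)(−4a^3 − 16a^2 + 140a + 600) + (162a^2 − 162a − 4860)
  −4a^3 − 16a^2 + 140a + 600 = (−(2/81)a − 10/81)(162a^2 − 162a − 4860) + (0)
Last nonzero remainder: 162a^2 − 162a − 4860. Dividing through by 162 gives the monic gcd a^2 − a − 30.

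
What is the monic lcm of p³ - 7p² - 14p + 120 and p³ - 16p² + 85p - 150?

Repeated division with remainder:
  p³ - 7p² - 14p + 120 = (p³ - 16p² + 85p - 150) + (9p² - 99p + 270)
  p³ - 16p² + 85p - 150 = ((1/9)p - 5/9)(9p² - 99p + 270) + (0)
Last nonzero remainder: 9p² - 99p + 270. Dividing through by 9 gives the monic gcd p² - 11p + 30.
Then lcm(f, g) = f·g / gcd(f, g); expanding and making the result monic gives the answer.

p⁴ - 12p³ + 21p² + 190p - 600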